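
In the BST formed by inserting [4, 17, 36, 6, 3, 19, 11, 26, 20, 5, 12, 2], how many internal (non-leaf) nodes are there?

Tree built from: [4, 17, 36, 6, 3, 19, 11, 26, 20, 5, 12, 2]
Tree (level-order array): [4, 3, 17, 2, None, 6, 36, None, None, 5, 11, 19, None, None, None, None, 12, None, 26, None, None, 20]
Rule: An internal node has at least one child.
Per-node child counts:
  node 4: 2 child(ren)
  node 3: 1 child(ren)
  node 2: 0 child(ren)
  node 17: 2 child(ren)
  node 6: 2 child(ren)
  node 5: 0 child(ren)
  node 11: 1 child(ren)
  node 12: 0 child(ren)
  node 36: 1 child(ren)
  node 19: 1 child(ren)
  node 26: 1 child(ren)
  node 20: 0 child(ren)
Matching nodes: [4, 3, 17, 6, 11, 36, 19, 26]
Count of internal (non-leaf) nodes: 8


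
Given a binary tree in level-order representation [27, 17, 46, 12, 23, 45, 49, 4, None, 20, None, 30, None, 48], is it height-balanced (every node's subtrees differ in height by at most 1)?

Tree (level-order array): [27, 17, 46, 12, 23, 45, 49, 4, None, 20, None, 30, None, 48]
Definition: a tree is height-balanced if, at every node, |h(left) - h(right)| <= 1 (empty subtree has height -1).
Bottom-up per-node check:
  node 4: h_left=-1, h_right=-1, diff=0 [OK], height=0
  node 12: h_left=0, h_right=-1, diff=1 [OK], height=1
  node 20: h_left=-1, h_right=-1, diff=0 [OK], height=0
  node 23: h_left=0, h_right=-1, diff=1 [OK], height=1
  node 17: h_left=1, h_right=1, diff=0 [OK], height=2
  node 30: h_left=-1, h_right=-1, diff=0 [OK], height=0
  node 45: h_left=0, h_right=-1, diff=1 [OK], height=1
  node 48: h_left=-1, h_right=-1, diff=0 [OK], height=0
  node 49: h_left=0, h_right=-1, diff=1 [OK], height=1
  node 46: h_left=1, h_right=1, diff=0 [OK], height=2
  node 27: h_left=2, h_right=2, diff=0 [OK], height=3
All nodes satisfy the balance condition.
Result: Balanced


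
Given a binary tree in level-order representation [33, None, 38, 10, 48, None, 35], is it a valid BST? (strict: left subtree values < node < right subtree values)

Level-order array: [33, None, 38, 10, 48, None, 35]
Validate using subtree bounds (lo, hi): at each node, require lo < value < hi,
then recurse left with hi=value and right with lo=value.
Preorder trace (stopping at first violation):
  at node 33 with bounds (-inf, +inf): OK
  at node 38 with bounds (33, +inf): OK
  at node 10 with bounds (33, 38): VIOLATION
Node 10 violates its bound: not (33 < 10 < 38).
Result: Not a valid BST


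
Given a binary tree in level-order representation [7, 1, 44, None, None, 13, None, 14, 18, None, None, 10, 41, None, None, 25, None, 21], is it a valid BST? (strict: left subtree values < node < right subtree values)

Level-order array: [7, 1, 44, None, None, 13, None, 14, 18, None, None, 10, 41, None, None, 25, None, 21]
Validate using subtree bounds (lo, hi): at each node, require lo < value < hi,
then recurse left with hi=value and right with lo=value.
Preorder trace (stopping at first violation):
  at node 7 with bounds (-inf, +inf): OK
  at node 1 with bounds (-inf, 7): OK
  at node 44 with bounds (7, +inf): OK
  at node 13 with bounds (7, 44): OK
  at node 14 with bounds (7, 13): VIOLATION
Node 14 violates its bound: not (7 < 14 < 13).
Result: Not a valid BST


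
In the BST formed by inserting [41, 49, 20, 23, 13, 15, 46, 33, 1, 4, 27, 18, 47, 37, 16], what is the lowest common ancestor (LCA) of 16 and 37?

Tree insertion order: [41, 49, 20, 23, 13, 15, 46, 33, 1, 4, 27, 18, 47, 37, 16]
Tree (level-order array): [41, 20, 49, 13, 23, 46, None, 1, 15, None, 33, None, 47, None, 4, None, 18, 27, 37, None, None, None, None, 16]
In a BST, the LCA of p=16, q=37 is the first node v on the
root-to-leaf path with p <= v <= q (go left if both < v, right if both > v).
Walk from root:
  at 41: both 16 and 37 < 41, go left
  at 20: 16 <= 20 <= 37, this is the LCA
LCA = 20


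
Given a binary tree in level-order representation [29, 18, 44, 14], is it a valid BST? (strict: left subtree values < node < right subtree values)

Level-order array: [29, 18, 44, 14]
Validate using subtree bounds (lo, hi): at each node, require lo < value < hi,
then recurse left with hi=value and right with lo=value.
Preorder trace (stopping at first violation):
  at node 29 with bounds (-inf, +inf): OK
  at node 18 with bounds (-inf, 29): OK
  at node 14 with bounds (-inf, 18): OK
  at node 44 with bounds (29, +inf): OK
No violation found at any node.
Result: Valid BST


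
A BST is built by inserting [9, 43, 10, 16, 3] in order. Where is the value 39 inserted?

Starting tree (level order): [9, 3, 43, None, None, 10, None, None, 16]
Insertion path: 9 -> 43 -> 10 -> 16
Result: insert 39 as right child of 16
Final tree (level order): [9, 3, 43, None, None, 10, None, None, 16, None, 39]


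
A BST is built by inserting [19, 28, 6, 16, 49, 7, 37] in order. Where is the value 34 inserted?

Starting tree (level order): [19, 6, 28, None, 16, None, 49, 7, None, 37]
Insertion path: 19 -> 28 -> 49 -> 37
Result: insert 34 as left child of 37
Final tree (level order): [19, 6, 28, None, 16, None, 49, 7, None, 37, None, None, None, 34]


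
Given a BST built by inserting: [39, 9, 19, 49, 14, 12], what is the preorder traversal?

Tree insertion order: [39, 9, 19, 49, 14, 12]
Tree (level-order array): [39, 9, 49, None, 19, None, None, 14, None, 12]
Preorder traversal: [39, 9, 19, 14, 12, 49]


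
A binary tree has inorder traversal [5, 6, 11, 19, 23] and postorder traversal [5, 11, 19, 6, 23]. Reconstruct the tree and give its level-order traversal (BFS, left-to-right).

Inorder:   [5, 6, 11, 19, 23]
Postorder: [5, 11, 19, 6, 23]
Algorithm: postorder visits root last, so walk postorder right-to-left;
each value is the root of the current inorder slice — split it at that
value, recurse on the right subtree first, then the left.
Recursive splits:
  root=23; inorder splits into left=[5, 6, 11, 19], right=[]
  root=6; inorder splits into left=[5], right=[11, 19]
  root=19; inorder splits into left=[11], right=[]
  root=11; inorder splits into left=[], right=[]
  root=5; inorder splits into left=[], right=[]
Reconstructed level-order: [23, 6, 5, 19, 11]


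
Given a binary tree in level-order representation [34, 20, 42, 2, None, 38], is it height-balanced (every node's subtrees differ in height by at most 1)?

Tree (level-order array): [34, 20, 42, 2, None, 38]
Definition: a tree is height-balanced if, at every node, |h(left) - h(right)| <= 1 (empty subtree has height -1).
Bottom-up per-node check:
  node 2: h_left=-1, h_right=-1, diff=0 [OK], height=0
  node 20: h_left=0, h_right=-1, diff=1 [OK], height=1
  node 38: h_left=-1, h_right=-1, diff=0 [OK], height=0
  node 42: h_left=0, h_right=-1, diff=1 [OK], height=1
  node 34: h_left=1, h_right=1, diff=0 [OK], height=2
All nodes satisfy the balance condition.
Result: Balanced


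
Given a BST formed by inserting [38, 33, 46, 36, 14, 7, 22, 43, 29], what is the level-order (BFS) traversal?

Tree insertion order: [38, 33, 46, 36, 14, 7, 22, 43, 29]
Tree (level-order array): [38, 33, 46, 14, 36, 43, None, 7, 22, None, None, None, None, None, None, None, 29]
BFS from the root, enqueuing left then right child of each popped node:
  queue [38] -> pop 38, enqueue [33, 46], visited so far: [38]
  queue [33, 46] -> pop 33, enqueue [14, 36], visited so far: [38, 33]
  queue [46, 14, 36] -> pop 46, enqueue [43], visited so far: [38, 33, 46]
  queue [14, 36, 43] -> pop 14, enqueue [7, 22], visited so far: [38, 33, 46, 14]
  queue [36, 43, 7, 22] -> pop 36, enqueue [none], visited so far: [38, 33, 46, 14, 36]
  queue [43, 7, 22] -> pop 43, enqueue [none], visited so far: [38, 33, 46, 14, 36, 43]
  queue [7, 22] -> pop 7, enqueue [none], visited so far: [38, 33, 46, 14, 36, 43, 7]
  queue [22] -> pop 22, enqueue [29], visited so far: [38, 33, 46, 14, 36, 43, 7, 22]
  queue [29] -> pop 29, enqueue [none], visited so far: [38, 33, 46, 14, 36, 43, 7, 22, 29]
Result: [38, 33, 46, 14, 36, 43, 7, 22, 29]


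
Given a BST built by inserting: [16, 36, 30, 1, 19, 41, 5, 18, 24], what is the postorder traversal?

Tree insertion order: [16, 36, 30, 1, 19, 41, 5, 18, 24]
Tree (level-order array): [16, 1, 36, None, 5, 30, 41, None, None, 19, None, None, None, 18, 24]
Postorder traversal: [5, 1, 18, 24, 19, 30, 41, 36, 16]


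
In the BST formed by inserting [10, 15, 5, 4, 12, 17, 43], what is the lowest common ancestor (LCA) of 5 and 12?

Tree insertion order: [10, 15, 5, 4, 12, 17, 43]
Tree (level-order array): [10, 5, 15, 4, None, 12, 17, None, None, None, None, None, 43]
In a BST, the LCA of p=5, q=12 is the first node v on the
root-to-leaf path with p <= v <= q (go left if both < v, right if both > v).
Walk from root:
  at 10: 5 <= 10 <= 12, this is the LCA
LCA = 10


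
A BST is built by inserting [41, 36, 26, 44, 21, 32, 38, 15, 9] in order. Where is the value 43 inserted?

Starting tree (level order): [41, 36, 44, 26, 38, None, None, 21, 32, None, None, 15, None, None, None, 9]
Insertion path: 41 -> 44
Result: insert 43 as left child of 44
Final tree (level order): [41, 36, 44, 26, 38, 43, None, 21, 32, None, None, None, None, 15, None, None, None, 9]


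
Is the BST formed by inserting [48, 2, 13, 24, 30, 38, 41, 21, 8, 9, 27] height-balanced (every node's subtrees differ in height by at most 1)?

Tree (level-order array): [48, 2, None, None, 13, 8, 24, None, 9, 21, 30, None, None, None, None, 27, 38, None, None, None, 41]
Definition: a tree is height-balanced if, at every node, |h(left) - h(right)| <= 1 (empty subtree has height -1).
Bottom-up per-node check:
  node 9: h_left=-1, h_right=-1, diff=0 [OK], height=0
  node 8: h_left=-1, h_right=0, diff=1 [OK], height=1
  node 21: h_left=-1, h_right=-1, diff=0 [OK], height=0
  node 27: h_left=-1, h_right=-1, diff=0 [OK], height=0
  node 41: h_left=-1, h_right=-1, diff=0 [OK], height=0
  node 38: h_left=-1, h_right=0, diff=1 [OK], height=1
  node 30: h_left=0, h_right=1, diff=1 [OK], height=2
  node 24: h_left=0, h_right=2, diff=2 [FAIL (|0-2|=2 > 1)], height=3
  node 13: h_left=1, h_right=3, diff=2 [FAIL (|1-3|=2 > 1)], height=4
  node 2: h_left=-1, h_right=4, diff=5 [FAIL (|-1-4|=5 > 1)], height=5
  node 48: h_left=5, h_right=-1, diff=6 [FAIL (|5--1|=6 > 1)], height=6
Node 24 violates the condition: |0 - 2| = 2 > 1.
Result: Not balanced


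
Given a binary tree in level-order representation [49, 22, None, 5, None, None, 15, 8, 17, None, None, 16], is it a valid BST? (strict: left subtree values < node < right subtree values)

Level-order array: [49, 22, None, 5, None, None, 15, 8, 17, None, None, 16]
Validate using subtree bounds (lo, hi): at each node, require lo < value < hi,
then recurse left with hi=value and right with lo=value.
Preorder trace (stopping at first violation):
  at node 49 with bounds (-inf, +inf): OK
  at node 22 with bounds (-inf, 49): OK
  at node 5 with bounds (-inf, 22): OK
  at node 15 with bounds (5, 22): OK
  at node 8 with bounds (5, 15): OK
  at node 17 with bounds (15, 22): OK
  at node 16 with bounds (15, 17): OK
No violation found at any node.
Result: Valid BST


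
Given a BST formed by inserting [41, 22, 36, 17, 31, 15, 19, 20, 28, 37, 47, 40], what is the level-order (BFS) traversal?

Tree insertion order: [41, 22, 36, 17, 31, 15, 19, 20, 28, 37, 47, 40]
Tree (level-order array): [41, 22, 47, 17, 36, None, None, 15, 19, 31, 37, None, None, None, 20, 28, None, None, 40]
BFS from the root, enqueuing left then right child of each popped node:
  queue [41] -> pop 41, enqueue [22, 47], visited so far: [41]
  queue [22, 47] -> pop 22, enqueue [17, 36], visited so far: [41, 22]
  queue [47, 17, 36] -> pop 47, enqueue [none], visited so far: [41, 22, 47]
  queue [17, 36] -> pop 17, enqueue [15, 19], visited so far: [41, 22, 47, 17]
  queue [36, 15, 19] -> pop 36, enqueue [31, 37], visited so far: [41, 22, 47, 17, 36]
  queue [15, 19, 31, 37] -> pop 15, enqueue [none], visited so far: [41, 22, 47, 17, 36, 15]
  queue [19, 31, 37] -> pop 19, enqueue [20], visited so far: [41, 22, 47, 17, 36, 15, 19]
  queue [31, 37, 20] -> pop 31, enqueue [28], visited so far: [41, 22, 47, 17, 36, 15, 19, 31]
  queue [37, 20, 28] -> pop 37, enqueue [40], visited so far: [41, 22, 47, 17, 36, 15, 19, 31, 37]
  queue [20, 28, 40] -> pop 20, enqueue [none], visited so far: [41, 22, 47, 17, 36, 15, 19, 31, 37, 20]
  queue [28, 40] -> pop 28, enqueue [none], visited so far: [41, 22, 47, 17, 36, 15, 19, 31, 37, 20, 28]
  queue [40] -> pop 40, enqueue [none], visited so far: [41, 22, 47, 17, 36, 15, 19, 31, 37, 20, 28, 40]
Result: [41, 22, 47, 17, 36, 15, 19, 31, 37, 20, 28, 40]


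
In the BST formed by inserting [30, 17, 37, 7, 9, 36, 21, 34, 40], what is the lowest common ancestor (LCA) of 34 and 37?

Tree insertion order: [30, 17, 37, 7, 9, 36, 21, 34, 40]
Tree (level-order array): [30, 17, 37, 7, 21, 36, 40, None, 9, None, None, 34]
In a BST, the LCA of p=34, q=37 is the first node v on the
root-to-leaf path with p <= v <= q (go left if both < v, right if both > v).
Walk from root:
  at 30: both 34 and 37 > 30, go right
  at 37: 34 <= 37 <= 37, this is the LCA
LCA = 37


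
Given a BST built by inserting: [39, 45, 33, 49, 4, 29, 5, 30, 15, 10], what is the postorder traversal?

Tree insertion order: [39, 45, 33, 49, 4, 29, 5, 30, 15, 10]
Tree (level-order array): [39, 33, 45, 4, None, None, 49, None, 29, None, None, 5, 30, None, 15, None, None, 10]
Postorder traversal: [10, 15, 5, 30, 29, 4, 33, 49, 45, 39]


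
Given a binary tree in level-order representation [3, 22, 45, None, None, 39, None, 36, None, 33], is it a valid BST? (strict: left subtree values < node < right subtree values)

Level-order array: [3, 22, 45, None, None, 39, None, 36, None, 33]
Validate using subtree bounds (lo, hi): at each node, require lo < value < hi,
then recurse left with hi=value and right with lo=value.
Preorder trace (stopping at first violation):
  at node 3 with bounds (-inf, +inf): OK
  at node 22 with bounds (-inf, 3): VIOLATION
Node 22 violates its bound: not (-inf < 22 < 3).
Result: Not a valid BST


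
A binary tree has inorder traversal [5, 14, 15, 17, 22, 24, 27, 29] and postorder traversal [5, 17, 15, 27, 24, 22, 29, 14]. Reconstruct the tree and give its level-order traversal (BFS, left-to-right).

Inorder:   [5, 14, 15, 17, 22, 24, 27, 29]
Postorder: [5, 17, 15, 27, 24, 22, 29, 14]
Algorithm: postorder visits root last, so walk postorder right-to-left;
each value is the root of the current inorder slice — split it at that
value, recurse on the right subtree first, then the left.
Recursive splits:
  root=14; inorder splits into left=[5], right=[15, 17, 22, 24, 27, 29]
  root=29; inorder splits into left=[15, 17, 22, 24, 27], right=[]
  root=22; inorder splits into left=[15, 17], right=[24, 27]
  root=24; inorder splits into left=[], right=[27]
  root=27; inorder splits into left=[], right=[]
  root=15; inorder splits into left=[], right=[17]
  root=17; inorder splits into left=[], right=[]
  root=5; inorder splits into left=[], right=[]
Reconstructed level-order: [14, 5, 29, 22, 15, 24, 17, 27]


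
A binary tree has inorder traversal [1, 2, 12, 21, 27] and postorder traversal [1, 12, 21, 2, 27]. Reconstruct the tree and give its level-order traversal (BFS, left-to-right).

Inorder:   [1, 2, 12, 21, 27]
Postorder: [1, 12, 21, 2, 27]
Algorithm: postorder visits root last, so walk postorder right-to-left;
each value is the root of the current inorder slice — split it at that
value, recurse on the right subtree first, then the left.
Recursive splits:
  root=27; inorder splits into left=[1, 2, 12, 21], right=[]
  root=2; inorder splits into left=[1], right=[12, 21]
  root=21; inorder splits into left=[12], right=[]
  root=12; inorder splits into left=[], right=[]
  root=1; inorder splits into left=[], right=[]
Reconstructed level-order: [27, 2, 1, 21, 12]


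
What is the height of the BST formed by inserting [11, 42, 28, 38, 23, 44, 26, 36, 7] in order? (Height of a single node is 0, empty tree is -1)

Insertion order: [11, 42, 28, 38, 23, 44, 26, 36, 7]
Tree (level-order array): [11, 7, 42, None, None, 28, 44, 23, 38, None, None, None, 26, 36]
Compute height bottom-up (empty subtree = -1):
  height(7) = 1 + max(-1, -1) = 0
  height(26) = 1 + max(-1, -1) = 0
  height(23) = 1 + max(-1, 0) = 1
  height(36) = 1 + max(-1, -1) = 0
  height(38) = 1 + max(0, -1) = 1
  height(28) = 1 + max(1, 1) = 2
  height(44) = 1 + max(-1, -1) = 0
  height(42) = 1 + max(2, 0) = 3
  height(11) = 1 + max(0, 3) = 4
Height = 4


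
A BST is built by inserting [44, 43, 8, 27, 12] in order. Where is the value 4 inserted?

Starting tree (level order): [44, 43, None, 8, None, None, 27, 12]
Insertion path: 44 -> 43 -> 8
Result: insert 4 as left child of 8
Final tree (level order): [44, 43, None, 8, None, 4, 27, None, None, 12]


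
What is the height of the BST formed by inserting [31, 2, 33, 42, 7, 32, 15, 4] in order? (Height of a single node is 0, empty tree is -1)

Insertion order: [31, 2, 33, 42, 7, 32, 15, 4]
Tree (level-order array): [31, 2, 33, None, 7, 32, 42, 4, 15]
Compute height bottom-up (empty subtree = -1):
  height(4) = 1 + max(-1, -1) = 0
  height(15) = 1 + max(-1, -1) = 0
  height(7) = 1 + max(0, 0) = 1
  height(2) = 1 + max(-1, 1) = 2
  height(32) = 1 + max(-1, -1) = 0
  height(42) = 1 + max(-1, -1) = 0
  height(33) = 1 + max(0, 0) = 1
  height(31) = 1 + max(2, 1) = 3
Height = 3


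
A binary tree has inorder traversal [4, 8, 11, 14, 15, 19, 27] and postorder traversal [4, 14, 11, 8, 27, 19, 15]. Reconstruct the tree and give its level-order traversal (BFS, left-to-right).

Inorder:   [4, 8, 11, 14, 15, 19, 27]
Postorder: [4, 14, 11, 8, 27, 19, 15]
Algorithm: postorder visits root last, so walk postorder right-to-left;
each value is the root of the current inorder slice — split it at that
value, recurse on the right subtree first, then the left.
Recursive splits:
  root=15; inorder splits into left=[4, 8, 11, 14], right=[19, 27]
  root=19; inorder splits into left=[], right=[27]
  root=27; inorder splits into left=[], right=[]
  root=8; inorder splits into left=[4], right=[11, 14]
  root=11; inorder splits into left=[], right=[14]
  root=14; inorder splits into left=[], right=[]
  root=4; inorder splits into left=[], right=[]
Reconstructed level-order: [15, 8, 19, 4, 11, 27, 14]


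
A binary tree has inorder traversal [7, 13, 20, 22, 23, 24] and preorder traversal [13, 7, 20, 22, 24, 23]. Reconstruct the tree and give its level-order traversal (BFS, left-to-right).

Inorder:  [7, 13, 20, 22, 23, 24]
Preorder: [13, 7, 20, 22, 24, 23]
Algorithm: preorder visits root first, so consume preorder in order;
for each root, split the current inorder slice at that value into
left-subtree inorder and right-subtree inorder, then recurse.
Recursive splits:
  root=13; inorder splits into left=[7], right=[20, 22, 23, 24]
  root=7; inorder splits into left=[], right=[]
  root=20; inorder splits into left=[], right=[22, 23, 24]
  root=22; inorder splits into left=[], right=[23, 24]
  root=24; inorder splits into left=[23], right=[]
  root=23; inorder splits into left=[], right=[]
Reconstructed level-order: [13, 7, 20, 22, 24, 23]


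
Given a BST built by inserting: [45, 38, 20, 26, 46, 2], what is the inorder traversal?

Tree insertion order: [45, 38, 20, 26, 46, 2]
Tree (level-order array): [45, 38, 46, 20, None, None, None, 2, 26]
Inorder traversal: [2, 20, 26, 38, 45, 46]


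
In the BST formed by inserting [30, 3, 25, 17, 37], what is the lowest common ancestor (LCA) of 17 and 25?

Tree insertion order: [30, 3, 25, 17, 37]
Tree (level-order array): [30, 3, 37, None, 25, None, None, 17]
In a BST, the LCA of p=17, q=25 is the first node v on the
root-to-leaf path with p <= v <= q (go left if both < v, right if both > v).
Walk from root:
  at 30: both 17 and 25 < 30, go left
  at 3: both 17 and 25 > 3, go right
  at 25: 17 <= 25 <= 25, this is the LCA
LCA = 25


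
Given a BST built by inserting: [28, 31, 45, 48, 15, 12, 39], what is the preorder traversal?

Tree insertion order: [28, 31, 45, 48, 15, 12, 39]
Tree (level-order array): [28, 15, 31, 12, None, None, 45, None, None, 39, 48]
Preorder traversal: [28, 15, 12, 31, 45, 39, 48]


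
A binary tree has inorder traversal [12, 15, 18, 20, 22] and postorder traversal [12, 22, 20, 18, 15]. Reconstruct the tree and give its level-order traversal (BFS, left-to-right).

Inorder:   [12, 15, 18, 20, 22]
Postorder: [12, 22, 20, 18, 15]
Algorithm: postorder visits root last, so walk postorder right-to-left;
each value is the root of the current inorder slice — split it at that
value, recurse on the right subtree first, then the left.
Recursive splits:
  root=15; inorder splits into left=[12], right=[18, 20, 22]
  root=18; inorder splits into left=[], right=[20, 22]
  root=20; inorder splits into left=[], right=[22]
  root=22; inorder splits into left=[], right=[]
  root=12; inorder splits into left=[], right=[]
Reconstructed level-order: [15, 12, 18, 20, 22]


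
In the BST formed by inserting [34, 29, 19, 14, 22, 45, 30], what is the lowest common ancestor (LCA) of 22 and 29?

Tree insertion order: [34, 29, 19, 14, 22, 45, 30]
Tree (level-order array): [34, 29, 45, 19, 30, None, None, 14, 22]
In a BST, the LCA of p=22, q=29 is the first node v on the
root-to-leaf path with p <= v <= q (go left if both < v, right if both > v).
Walk from root:
  at 34: both 22 and 29 < 34, go left
  at 29: 22 <= 29 <= 29, this is the LCA
LCA = 29


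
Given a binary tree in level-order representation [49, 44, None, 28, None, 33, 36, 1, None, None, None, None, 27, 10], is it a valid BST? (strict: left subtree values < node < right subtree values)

Level-order array: [49, 44, None, 28, None, 33, 36, 1, None, None, None, None, 27, 10]
Validate using subtree bounds (lo, hi): at each node, require lo < value < hi,
then recurse left with hi=value and right with lo=value.
Preorder trace (stopping at first violation):
  at node 49 with bounds (-inf, +inf): OK
  at node 44 with bounds (-inf, 49): OK
  at node 28 with bounds (-inf, 44): OK
  at node 33 with bounds (-inf, 28): VIOLATION
Node 33 violates its bound: not (-inf < 33 < 28).
Result: Not a valid BST


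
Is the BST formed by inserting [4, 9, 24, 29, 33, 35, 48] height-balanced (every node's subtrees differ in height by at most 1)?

Tree (level-order array): [4, None, 9, None, 24, None, 29, None, 33, None, 35, None, 48]
Definition: a tree is height-balanced if, at every node, |h(left) - h(right)| <= 1 (empty subtree has height -1).
Bottom-up per-node check:
  node 48: h_left=-1, h_right=-1, diff=0 [OK], height=0
  node 35: h_left=-1, h_right=0, diff=1 [OK], height=1
  node 33: h_left=-1, h_right=1, diff=2 [FAIL (|-1-1|=2 > 1)], height=2
  node 29: h_left=-1, h_right=2, diff=3 [FAIL (|-1-2|=3 > 1)], height=3
  node 24: h_left=-1, h_right=3, diff=4 [FAIL (|-1-3|=4 > 1)], height=4
  node 9: h_left=-1, h_right=4, diff=5 [FAIL (|-1-4|=5 > 1)], height=5
  node 4: h_left=-1, h_right=5, diff=6 [FAIL (|-1-5|=6 > 1)], height=6
Node 33 violates the condition: |-1 - 1| = 2 > 1.
Result: Not balanced


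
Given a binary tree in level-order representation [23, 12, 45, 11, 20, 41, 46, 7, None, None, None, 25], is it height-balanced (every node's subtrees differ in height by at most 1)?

Tree (level-order array): [23, 12, 45, 11, 20, 41, 46, 7, None, None, None, 25]
Definition: a tree is height-balanced if, at every node, |h(left) - h(right)| <= 1 (empty subtree has height -1).
Bottom-up per-node check:
  node 7: h_left=-1, h_right=-1, diff=0 [OK], height=0
  node 11: h_left=0, h_right=-1, diff=1 [OK], height=1
  node 20: h_left=-1, h_right=-1, diff=0 [OK], height=0
  node 12: h_left=1, h_right=0, diff=1 [OK], height=2
  node 25: h_left=-1, h_right=-1, diff=0 [OK], height=0
  node 41: h_left=0, h_right=-1, diff=1 [OK], height=1
  node 46: h_left=-1, h_right=-1, diff=0 [OK], height=0
  node 45: h_left=1, h_right=0, diff=1 [OK], height=2
  node 23: h_left=2, h_right=2, diff=0 [OK], height=3
All nodes satisfy the balance condition.
Result: Balanced


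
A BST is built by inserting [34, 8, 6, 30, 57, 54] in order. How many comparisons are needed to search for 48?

Search path for 48: 34 -> 57 -> 54
Found: False
Comparisons: 3


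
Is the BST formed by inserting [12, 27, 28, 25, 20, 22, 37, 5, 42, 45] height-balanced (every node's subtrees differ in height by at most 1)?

Tree (level-order array): [12, 5, 27, None, None, 25, 28, 20, None, None, 37, None, 22, None, 42, None, None, None, 45]
Definition: a tree is height-balanced if, at every node, |h(left) - h(right)| <= 1 (empty subtree has height -1).
Bottom-up per-node check:
  node 5: h_left=-1, h_right=-1, diff=0 [OK], height=0
  node 22: h_left=-1, h_right=-1, diff=0 [OK], height=0
  node 20: h_left=-1, h_right=0, diff=1 [OK], height=1
  node 25: h_left=1, h_right=-1, diff=2 [FAIL (|1--1|=2 > 1)], height=2
  node 45: h_left=-1, h_right=-1, diff=0 [OK], height=0
  node 42: h_left=-1, h_right=0, diff=1 [OK], height=1
  node 37: h_left=-1, h_right=1, diff=2 [FAIL (|-1-1|=2 > 1)], height=2
  node 28: h_left=-1, h_right=2, diff=3 [FAIL (|-1-2|=3 > 1)], height=3
  node 27: h_left=2, h_right=3, diff=1 [OK], height=4
  node 12: h_left=0, h_right=4, diff=4 [FAIL (|0-4|=4 > 1)], height=5
Node 25 violates the condition: |1 - -1| = 2 > 1.
Result: Not balanced


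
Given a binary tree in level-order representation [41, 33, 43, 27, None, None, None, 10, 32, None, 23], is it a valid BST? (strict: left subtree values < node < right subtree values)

Level-order array: [41, 33, 43, 27, None, None, None, 10, 32, None, 23]
Validate using subtree bounds (lo, hi): at each node, require lo < value < hi,
then recurse left with hi=value and right with lo=value.
Preorder trace (stopping at first violation):
  at node 41 with bounds (-inf, +inf): OK
  at node 33 with bounds (-inf, 41): OK
  at node 27 with bounds (-inf, 33): OK
  at node 10 with bounds (-inf, 27): OK
  at node 23 with bounds (10, 27): OK
  at node 32 with bounds (27, 33): OK
  at node 43 with bounds (41, +inf): OK
No violation found at any node.
Result: Valid BST


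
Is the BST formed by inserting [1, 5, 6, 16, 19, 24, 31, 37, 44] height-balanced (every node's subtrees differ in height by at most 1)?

Tree (level-order array): [1, None, 5, None, 6, None, 16, None, 19, None, 24, None, 31, None, 37, None, 44]
Definition: a tree is height-balanced if, at every node, |h(left) - h(right)| <= 1 (empty subtree has height -1).
Bottom-up per-node check:
  node 44: h_left=-1, h_right=-1, diff=0 [OK], height=0
  node 37: h_left=-1, h_right=0, diff=1 [OK], height=1
  node 31: h_left=-1, h_right=1, diff=2 [FAIL (|-1-1|=2 > 1)], height=2
  node 24: h_left=-1, h_right=2, diff=3 [FAIL (|-1-2|=3 > 1)], height=3
  node 19: h_left=-1, h_right=3, diff=4 [FAIL (|-1-3|=4 > 1)], height=4
  node 16: h_left=-1, h_right=4, diff=5 [FAIL (|-1-4|=5 > 1)], height=5
  node 6: h_left=-1, h_right=5, diff=6 [FAIL (|-1-5|=6 > 1)], height=6
  node 5: h_left=-1, h_right=6, diff=7 [FAIL (|-1-6|=7 > 1)], height=7
  node 1: h_left=-1, h_right=7, diff=8 [FAIL (|-1-7|=8 > 1)], height=8
Node 31 violates the condition: |-1 - 1| = 2 > 1.
Result: Not balanced


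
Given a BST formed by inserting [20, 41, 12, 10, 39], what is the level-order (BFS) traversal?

Tree insertion order: [20, 41, 12, 10, 39]
Tree (level-order array): [20, 12, 41, 10, None, 39]
BFS from the root, enqueuing left then right child of each popped node:
  queue [20] -> pop 20, enqueue [12, 41], visited so far: [20]
  queue [12, 41] -> pop 12, enqueue [10], visited so far: [20, 12]
  queue [41, 10] -> pop 41, enqueue [39], visited so far: [20, 12, 41]
  queue [10, 39] -> pop 10, enqueue [none], visited so far: [20, 12, 41, 10]
  queue [39] -> pop 39, enqueue [none], visited so far: [20, 12, 41, 10, 39]
Result: [20, 12, 41, 10, 39]


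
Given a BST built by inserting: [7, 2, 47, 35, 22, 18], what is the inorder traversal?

Tree insertion order: [7, 2, 47, 35, 22, 18]
Tree (level-order array): [7, 2, 47, None, None, 35, None, 22, None, 18]
Inorder traversal: [2, 7, 18, 22, 35, 47]


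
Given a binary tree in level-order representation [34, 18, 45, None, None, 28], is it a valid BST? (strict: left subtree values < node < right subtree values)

Level-order array: [34, 18, 45, None, None, 28]
Validate using subtree bounds (lo, hi): at each node, require lo < value < hi,
then recurse left with hi=value and right with lo=value.
Preorder trace (stopping at first violation):
  at node 34 with bounds (-inf, +inf): OK
  at node 18 with bounds (-inf, 34): OK
  at node 45 with bounds (34, +inf): OK
  at node 28 with bounds (34, 45): VIOLATION
Node 28 violates its bound: not (34 < 28 < 45).
Result: Not a valid BST


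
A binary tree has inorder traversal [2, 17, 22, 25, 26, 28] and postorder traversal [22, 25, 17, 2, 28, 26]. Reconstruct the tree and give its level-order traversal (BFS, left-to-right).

Inorder:   [2, 17, 22, 25, 26, 28]
Postorder: [22, 25, 17, 2, 28, 26]
Algorithm: postorder visits root last, so walk postorder right-to-left;
each value is the root of the current inorder slice — split it at that
value, recurse on the right subtree first, then the left.
Recursive splits:
  root=26; inorder splits into left=[2, 17, 22, 25], right=[28]
  root=28; inorder splits into left=[], right=[]
  root=2; inorder splits into left=[], right=[17, 22, 25]
  root=17; inorder splits into left=[], right=[22, 25]
  root=25; inorder splits into left=[22], right=[]
  root=22; inorder splits into left=[], right=[]
Reconstructed level-order: [26, 2, 28, 17, 25, 22]


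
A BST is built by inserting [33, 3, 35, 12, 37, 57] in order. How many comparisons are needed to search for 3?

Search path for 3: 33 -> 3
Found: True
Comparisons: 2


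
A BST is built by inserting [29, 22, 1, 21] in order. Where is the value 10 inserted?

Starting tree (level order): [29, 22, None, 1, None, None, 21]
Insertion path: 29 -> 22 -> 1 -> 21
Result: insert 10 as left child of 21
Final tree (level order): [29, 22, None, 1, None, None, 21, 10]


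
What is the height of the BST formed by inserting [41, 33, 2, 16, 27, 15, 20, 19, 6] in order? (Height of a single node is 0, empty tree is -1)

Insertion order: [41, 33, 2, 16, 27, 15, 20, 19, 6]
Tree (level-order array): [41, 33, None, 2, None, None, 16, 15, 27, 6, None, 20, None, None, None, 19]
Compute height bottom-up (empty subtree = -1):
  height(6) = 1 + max(-1, -1) = 0
  height(15) = 1 + max(0, -1) = 1
  height(19) = 1 + max(-1, -1) = 0
  height(20) = 1 + max(0, -1) = 1
  height(27) = 1 + max(1, -1) = 2
  height(16) = 1 + max(1, 2) = 3
  height(2) = 1 + max(-1, 3) = 4
  height(33) = 1 + max(4, -1) = 5
  height(41) = 1 + max(5, -1) = 6
Height = 6


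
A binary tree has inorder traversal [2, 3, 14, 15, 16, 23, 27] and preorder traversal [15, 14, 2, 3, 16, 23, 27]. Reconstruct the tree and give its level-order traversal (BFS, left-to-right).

Inorder:  [2, 3, 14, 15, 16, 23, 27]
Preorder: [15, 14, 2, 3, 16, 23, 27]
Algorithm: preorder visits root first, so consume preorder in order;
for each root, split the current inorder slice at that value into
left-subtree inorder and right-subtree inorder, then recurse.
Recursive splits:
  root=15; inorder splits into left=[2, 3, 14], right=[16, 23, 27]
  root=14; inorder splits into left=[2, 3], right=[]
  root=2; inorder splits into left=[], right=[3]
  root=3; inorder splits into left=[], right=[]
  root=16; inorder splits into left=[], right=[23, 27]
  root=23; inorder splits into left=[], right=[27]
  root=27; inorder splits into left=[], right=[]
Reconstructed level-order: [15, 14, 16, 2, 23, 3, 27]


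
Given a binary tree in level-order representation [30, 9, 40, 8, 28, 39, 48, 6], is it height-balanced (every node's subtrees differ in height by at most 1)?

Tree (level-order array): [30, 9, 40, 8, 28, 39, 48, 6]
Definition: a tree is height-balanced if, at every node, |h(left) - h(right)| <= 1 (empty subtree has height -1).
Bottom-up per-node check:
  node 6: h_left=-1, h_right=-1, diff=0 [OK], height=0
  node 8: h_left=0, h_right=-1, diff=1 [OK], height=1
  node 28: h_left=-1, h_right=-1, diff=0 [OK], height=0
  node 9: h_left=1, h_right=0, diff=1 [OK], height=2
  node 39: h_left=-1, h_right=-1, diff=0 [OK], height=0
  node 48: h_left=-1, h_right=-1, diff=0 [OK], height=0
  node 40: h_left=0, h_right=0, diff=0 [OK], height=1
  node 30: h_left=2, h_right=1, diff=1 [OK], height=3
All nodes satisfy the balance condition.
Result: Balanced


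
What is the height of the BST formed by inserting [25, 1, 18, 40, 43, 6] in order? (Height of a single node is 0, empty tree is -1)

Insertion order: [25, 1, 18, 40, 43, 6]
Tree (level-order array): [25, 1, 40, None, 18, None, 43, 6]
Compute height bottom-up (empty subtree = -1):
  height(6) = 1 + max(-1, -1) = 0
  height(18) = 1 + max(0, -1) = 1
  height(1) = 1 + max(-1, 1) = 2
  height(43) = 1 + max(-1, -1) = 0
  height(40) = 1 + max(-1, 0) = 1
  height(25) = 1 + max(2, 1) = 3
Height = 3


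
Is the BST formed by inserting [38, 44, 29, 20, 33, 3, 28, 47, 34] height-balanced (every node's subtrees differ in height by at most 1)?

Tree (level-order array): [38, 29, 44, 20, 33, None, 47, 3, 28, None, 34]
Definition: a tree is height-balanced if, at every node, |h(left) - h(right)| <= 1 (empty subtree has height -1).
Bottom-up per-node check:
  node 3: h_left=-1, h_right=-1, diff=0 [OK], height=0
  node 28: h_left=-1, h_right=-1, diff=0 [OK], height=0
  node 20: h_left=0, h_right=0, diff=0 [OK], height=1
  node 34: h_left=-1, h_right=-1, diff=0 [OK], height=0
  node 33: h_left=-1, h_right=0, diff=1 [OK], height=1
  node 29: h_left=1, h_right=1, diff=0 [OK], height=2
  node 47: h_left=-1, h_right=-1, diff=0 [OK], height=0
  node 44: h_left=-1, h_right=0, diff=1 [OK], height=1
  node 38: h_left=2, h_right=1, diff=1 [OK], height=3
All nodes satisfy the balance condition.
Result: Balanced


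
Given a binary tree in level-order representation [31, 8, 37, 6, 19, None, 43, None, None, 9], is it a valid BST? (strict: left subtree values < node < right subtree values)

Level-order array: [31, 8, 37, 6, 19, None, 43, None, None, 9]
Validate using subtree bounds (lo, hi): at each node, require lo < value < hi,
then recurse left with hi=value and right with lo=value.
Preorder trace (stopping at first violation):
  at node 31 with bounds (-inf, +inf): OK
  at node 8 with bounds (-inf, 31): OK
  at node 6 with bounds (-inf, 8): OK
  at node 19 with bounds (8, 31): OK
  at node 9 with bounds (8, 19): OK
  at node 37 with bounds (31, +inf): OK
  at node 43 with bounds (37, +inf): OK
No violation found at any node.
Result: Valid BST


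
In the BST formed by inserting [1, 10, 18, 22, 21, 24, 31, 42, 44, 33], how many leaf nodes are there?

Tree built from: [1, 10, 18, 22, 21, 24, 31, 42, 44, 33]
Tree (level-order array): [1, None, 10, None, 18, None, 22, 21, 24, None, None, None, 31, None, 42, 33, 44]
Rule: A leaf has 0 children.
Per-node child counts:
  node 1: 1 child(ren)
  node 10: 1 child(ren)
  node 18: 1 child(ren)
  node 22: 2 child(ren)
  node 21: 0 child(ren)
  node 24: 1 child(ren)
  node 31: 1 child(ren)
  node 42: 2 child(ren)
  node 33: 0 child(ren)
  node 44: 0 child(ren)
Matching nodes: [21, 33, 44]
Count of leaf nodes: 3


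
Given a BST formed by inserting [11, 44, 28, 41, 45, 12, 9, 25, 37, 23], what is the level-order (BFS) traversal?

Tree insertion order: [11, 44, 28, 41, 45, 12, 9, 25, 37, 23]
Tree (level-order array): [11, 9, 44, None, None, 28, 45, 12, 41, None, None, None, 25, 37, None, 23]
BFS from the root, enqueuing left then right child of each popped node:
  queue [11] -> pop 11, enqueue [9, 44], visited so far: [11]
  queue [9, 44] -> pop 9, enqueue [none], visited so far: [11, 9]
  queue [44] -> pop 44, enqueue [28, 45], visited so far: [11, 9, 44]
  queue [28, 45] -> pop 28, enqueue [12, 41], visited so far: [11, 9, 44, 28]
  queue [45, 12, 41] -> pop 45, enqueue [none], visited so far: [11, 9, 44, 28, 45]
  queue [12, 41] -> pop 12, enqueue [25], visited so far: [11, 9, 44, 28, 45, 12]
  queue [41, 25] -> pop 41, enqueue [37], visited so far: [11, 9, 44, 28, 45, 12, 41]
  queue [25, 37] -> pop 25, enqueue [23], visited so far: [11, 9, 44, 28, 45, 12, 41, 25]
  queue [37, 23] -> pop 37, enqueue [none], visited so far: [11, 9, 44, 28, 45, 12, 41, 25, 37]
  queue [23] -> pop 23, enqueue [none], visited so far: [11, 9, 44, 28, 45, 12, 41, 25, 37, 23]
Result: [11, 9, 44, 28, 45, 12, 41, 25, 37, 23]


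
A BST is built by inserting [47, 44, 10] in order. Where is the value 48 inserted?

Starting tree (level order): [47, 44, None, 10]
Insertion path: 47
Result: insert 48 as right child of 47
Final tree (level order): [47, 44, 48, 10]


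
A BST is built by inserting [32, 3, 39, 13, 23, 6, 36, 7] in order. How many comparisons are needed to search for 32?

Search path for 32: 32
Found: True
Comparisons: 1


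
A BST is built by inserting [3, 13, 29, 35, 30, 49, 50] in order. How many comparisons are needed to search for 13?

Search path for 13: 3 -> 13
Found: True
Comparisons: 2


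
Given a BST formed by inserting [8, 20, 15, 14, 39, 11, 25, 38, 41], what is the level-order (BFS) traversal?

Tree insertion order: [8, 20, 15, 14, 39, 11, 25, 38, 41]
Tree (level-order array): [8, None, 20, 15, 39, 14, None, 25, 41, 11, None, None, 38]
BFS from the root, enqueuing left then right child of each popped node:
  queue [8] -> pop 8, enqueue [20], visited so far: [8]
  queue [20] -> pop 20, enqueue [15, 39], visited so far: [8, 20]
  queue [15, 39] -> pop 15, enqueue [14], visited so far: [8, 20, 15]
  queue [39, 14] -> pop 39, enqueue [25, 41], visited so far: [8, 20, 15, 39]
  queue [14, 25, 41] -> pop 14, enqueue [11], visited so far: [8, 20, 15, 39, 14]
  queue [25, 41, 11] -> pop 25, enqueue [38], visited so far: [8, 20, 15, 39, 14, 25]
  queue [41, 11, 38] -> pop 41, enqueue [none], visited so far: [8, 20, 15, 39, 14, 25, 41]
  queue [11, 38] -> pop 11, enqueue [none], visited so far: [8, 20, 15, 39, 14, 25, 41, 11]
  queue [38] -> pop 38, enqueue [none], visited so far: [8, 20, 15, 39, 14, 25, 41, 11, 38]
Result: [8, 20, 15, 39, 14, 25, 41, 11, 38]


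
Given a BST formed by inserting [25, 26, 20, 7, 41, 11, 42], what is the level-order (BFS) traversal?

Tree insertion order: [25, 26, 20, 7, 41, 11, 42]
Tree (level-order array): [25, 20, 26, 7, None, None, 41, None, 11, None, 42]
BFS from the root, enqueuing left then right child of each popped node:
  queue [25] -> pop 25, enqueue [20, 26], visited so far: [25]
  queue [20, 26] -> pop 20, enqueue [7], visited so far: [25, 20]
  queue [26, 7] -> pop 26, enqueue [41], visited so far: [25, 20, 26]
  queue [7, 41] -> pop 7, enqueue [11], visited so far: [25, 20, 26, 7]
  queue [41, 11] -> pop 41, enqueue [42], visited so far: [25, 20, 26, 7, 41]
  queue [11, 42] -> pop 11, enqueue [none], visited so far: [25, 20, 26, 7, 41, 11]
  queue [42] -> pop 42, enqueue [none], visited so far: [25, 20, 26, 7, 41, 11, 42]
Result: [25, 20, 26, 7, 41, 11, 42]


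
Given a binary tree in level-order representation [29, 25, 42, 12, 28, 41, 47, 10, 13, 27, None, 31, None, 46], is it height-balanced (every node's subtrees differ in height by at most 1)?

Tree (level-order array): [29, 25, 42, 12, 28, 41, 47, 10, 13, 27, None, 31, None, 46]
Definition: a tree is height-balanced if, at every node, |h(left) - h(right)| <= 1 (empty subtree has height -1).
Bottom-up per-node check:
  node 10: h_left=-1, h_right=-1, diff=0 [OK], height=0
  node 13: h_left=-1, h_right=-1, diff=0 [OK], height=0
  node 12: h_left=0, h_right=0, diff=0 [OK], height=1
  node 27: h_left=-1, h_right=-1, diff=0 [OK], height=0
  node 28: h_left=0, h_right=-1, diff=1 [OK], height=1
  node 25: h_left=1, h_right=1, diff=0 [OK], height=2
  node 31: h_left=-1, h_right=-1, diff=0 [OK], height=0
  node 41: h_left=0, h_right=-1, diff=1 [OK], height=1
  node 46: h_left=-1, h_right=-1, diff=0 [OK], height=0
  node 47: h_left=0, h_right=-1, diff=1 [OK], height=1
  node 42: h_left=1, h_right=1, diff=0 [OK], height=2
  node 29: h_left=2, h_right=2, diff=0 [OK], height=3
All nodes satisfy the balance condition.
Result: Balanced


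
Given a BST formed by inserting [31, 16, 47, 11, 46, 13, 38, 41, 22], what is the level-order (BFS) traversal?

Tree insertion order: [31, 16, 47, 11, 46, 13, 38, 41, 22]
Tree (level-order array): [31, 16, 47, 11, 22, 46, None, None, 13, None, None, 38, None, None, None, None, 41]
BFS from the root, enqueuing left then right child of each popped node:
  queue [31] -> pop 31, enqueue [16, 47], visited so far: [31]
  queue [16, 47] -> pop 16, enqueue [11, 22], visited so far: [31, 16]
  queue [47, 11, 22] -> pop 47, enqueue [46], visited so far: [31, 16, 47]
  queue [11, 22, 46] -> pop 11, enqueue [13], visited so far: [31, 16, 47, 11]
  queue [22, 46, 13] -> pop 22, enqueue [none], visited so far: [31, 16, 47, 11, 22]
  queue [46, 13] -> pop 46, enqueue [38], visited so far: [31, 16, 47, 11, 22, 46]
  queue [13, 38] -> pop 13, enqueue [none], visited so far: [31, 16, 47, 11, 22, 46, 13]
  queue [38] -> pop 38, enqueue [41], visited so far: [31, 16, 47, 11, 22, 46, 13, 38]
  queue [41] -> pop 41, enqueue [none], visited so far: [31, 16, 47, 11, 22, 46, 13, 38, 41]
Result: [31, 16, 47, 11, 22, 46, 13, 38, 41]
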